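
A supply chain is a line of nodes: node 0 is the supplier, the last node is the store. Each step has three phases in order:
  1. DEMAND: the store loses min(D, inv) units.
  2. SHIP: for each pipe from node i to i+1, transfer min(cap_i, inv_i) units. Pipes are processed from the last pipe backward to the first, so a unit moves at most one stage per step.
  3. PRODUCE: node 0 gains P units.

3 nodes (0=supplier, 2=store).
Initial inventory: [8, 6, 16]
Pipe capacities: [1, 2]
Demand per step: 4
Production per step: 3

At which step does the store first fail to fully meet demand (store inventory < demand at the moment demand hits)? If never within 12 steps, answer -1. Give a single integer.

Step 1: demand=4,sold=4 ship[1->2]=2 ship[0->1]=1 prod=3 -> [10 5 14]
Step 2: demand=4,sold=4 ship[1->2]=2 ship[0->1]=1 prod=3 -> [12 4 12]
Step 3: demand=4,sold=4 ship[1->2]=2 ship[0->1]=1 prod=3 -> [14 3 10]
Step 4: demand=4,sold=4 ship[1->2]=2 ship[0->1]=1 prod=3 -> [16 2 8]
Step 5: demand=4,sold=4 ship[1->2]=2 ship[0->1]=1 prod=3 -> [18 1 6]
Step 6: demand=4,sold=4 ship[1->2]=1 ship[0->1]=1 prod=3 -> [20 1 3]
Step 7: demand=4,sold=3 ship[1->2]=1 ship[0->1]=1 prod=3 -> [22 1 1]
Step 8: demand=4,sold=1 ship[1->2]=1 ship[0->1]=1 prod=3 -> [24 1 1]
Step 9: demand=4,sold=1 ship[1->2]=1 ship[0->1]=1 prod=3 -> [26 1 1]
Step 10: demand=4,sold=1 ship[1->2]=1 ship[0->1]=1 prod=3 -> [28 1 1]
Step 11: demand=4,sold=1 ship[1->2]=1 ship[0->1]=1 prod=3 -> [30 1 1]
Step 12: demand=4,sold=1 ship[1->2]=1 ship[0->1]=1 prod=3 -> [32 1 1]
First stockout at step 7

7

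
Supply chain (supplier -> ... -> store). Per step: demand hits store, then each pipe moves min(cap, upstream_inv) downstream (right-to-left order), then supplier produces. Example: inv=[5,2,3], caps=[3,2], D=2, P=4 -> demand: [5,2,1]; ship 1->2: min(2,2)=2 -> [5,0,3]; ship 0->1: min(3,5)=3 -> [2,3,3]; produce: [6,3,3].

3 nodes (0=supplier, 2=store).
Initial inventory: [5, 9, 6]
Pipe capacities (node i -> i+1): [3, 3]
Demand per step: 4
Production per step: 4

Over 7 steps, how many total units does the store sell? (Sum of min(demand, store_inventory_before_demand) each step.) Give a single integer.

Step 1: sold=4 (running total=4) -> [6 9 5]
Step 2: sold=4 (running total=8) -> [7 9 4]
Step 3: sold=4 (running total=12) -> [8 9 3]
Step 4: sold=3 (running total=15) -> [9 9 3]
Step 5: sold=3 (running total=18) -> [10 9 3]
Step 6: sold=3 (running total=21) -> [11 9 3]
Step 7: sold=3 (running total=24) -> [12 9 3]

Answer: 24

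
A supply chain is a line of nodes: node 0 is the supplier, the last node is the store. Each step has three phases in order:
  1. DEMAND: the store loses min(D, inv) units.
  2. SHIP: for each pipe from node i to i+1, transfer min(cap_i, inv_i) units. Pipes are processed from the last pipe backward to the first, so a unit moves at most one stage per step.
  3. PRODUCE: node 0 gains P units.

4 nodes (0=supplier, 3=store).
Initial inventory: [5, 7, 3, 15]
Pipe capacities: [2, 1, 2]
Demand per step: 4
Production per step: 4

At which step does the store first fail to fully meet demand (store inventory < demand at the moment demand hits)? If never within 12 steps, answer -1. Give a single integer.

Step 1: demand=4,sold=4 ship[2->3]=2 ship[1->2]=1 ship[0->1]=2 prod=4 -> [7 8 2 13]
Step 2: demand=4,sold=4 ship[2->3]=2 ship[1->2]=1 ship[0->1]=2 prod=4 -> [9 9 1 11]
Step 3: demand=4,sold=4 ship[2->3]=1 ship[1->2]=1 ship[0->1]=2 prod=4 -> [11 10 1 8]
Step 4: demand=4,sold=4 ship[2->3]=1 ship[1->2]=1 ship[0->1]=2 prod=4 -> [13 11 1 5]
Step 5: demand=4,sold=4 ship[2->3]=1 ship[1->2]=1 ship[0->1]=2 prod=4 -> [15 12 1 2]
Step 6: demand=4,sold=2 ship[2->3]=1 ship[1->2]=1 ship[0->1]=2 prod=4 -> [17 13 1 1]
Step 7: demand=4,sold=1 ship[2->3]=1 ship[1->2]=1 ship[0->1]=2 prod=4 -> [19 14 1 1]
Step 8: demand=4,sold=1 ship[2->3]=1 ship[1->2]=1 ship[0->1]=2 prod=4 -> [21 15 1 1]
Step 9: demand=4,sold=1 ship[2->3]=1 ship[1->2]=1 ship[0->1]=2 prod=4 -> [23 16 1 1]
Step 10: demand=4,sold=1 ship[2->3]=1 ship[1->2]=1 ship[0->1]=2 prod=4 -> [25 17 1 1]
Step 11: demand=4,sold=1 ship[2->3]=1 ship[1->2]=1 ship[0->1]=2 prod=4 -> [27 18 1 1]
Step 12: demand=4,sold=1 ship[2->3]=1 ship[1->2]=1 ship[0->1]=2 prod=4 -> [29 19 1 1]
First stockout at step 6

6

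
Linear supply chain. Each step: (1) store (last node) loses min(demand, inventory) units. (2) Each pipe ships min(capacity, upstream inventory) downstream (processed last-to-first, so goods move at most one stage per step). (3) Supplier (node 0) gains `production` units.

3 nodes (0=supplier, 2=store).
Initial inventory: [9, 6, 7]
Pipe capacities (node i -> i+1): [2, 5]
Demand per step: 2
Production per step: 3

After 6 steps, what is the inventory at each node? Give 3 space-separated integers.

Step 1: demand=2,sold=2 ship[1->2]=5 ship[0->1]=2 prod=3 -> inv=[10 3 10]
Step 2: demand=2,sold=2 ship[1->2]=3 ship[0->1]=2 prod=3 -> inv=[11 2 11]
Step 3: demand=2,sold=2 ship[1->2]=2 ship[0->1]=2 prod=3 -> inv=[12 2 11]
Step 4: demand=2,sold=2 ship[1->2]=2 ship[0->1]=2 prod=3 -> inv=[13 2 11]
Step 5: demand=2,sold=2 ship[1->2]=2 ship[0->1]=2 prod=3 -> inv=[14 2 11]
Step 6: demand=2,sold=2 ship[1->2]=2 ship[0->1]=2 prod=3 -> inv=[15 2 11]

15 2 11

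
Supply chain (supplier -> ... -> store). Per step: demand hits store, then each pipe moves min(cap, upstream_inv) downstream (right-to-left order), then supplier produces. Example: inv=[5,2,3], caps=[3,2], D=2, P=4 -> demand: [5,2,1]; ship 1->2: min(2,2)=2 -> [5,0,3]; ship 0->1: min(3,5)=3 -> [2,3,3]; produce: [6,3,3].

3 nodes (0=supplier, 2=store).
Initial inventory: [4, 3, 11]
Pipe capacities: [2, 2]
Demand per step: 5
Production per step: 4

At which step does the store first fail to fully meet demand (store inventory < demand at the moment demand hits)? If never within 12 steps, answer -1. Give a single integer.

Step 1: demand=5,sold=5 ship[1->2]=2 ship[0->1]=2 prod=4 -> [6 3 8]
Step 2: demand=5,sold=5 ship[1->2]=2 ship[0->1]=2 prod=4 -> [8 3 5]
Step 3: demand=5,sold=5 ship[1->2]=2 ship[0->1]=2 prod=4 -> [10 3 2]
Step 4: demand=5,sold=2 ship[1->2]=2 ship[0->1]=2 prod=4 -> [12 3 2]
Step 5: demand=5,sold=2 ship[1->2]=2 ship[0->1]=2 prod=4 -> [14 3 2]
Step 6: demand=5,sold=2 ship[1->2]=2 ship[0->1]=2 prod=4 -> [16 3 2]
Step 7: demand=5,sold=2 ship[1->2]=2 ship[0->1]=2 prod=4 -> [18 3 2]
Step 8: demand=5,sold=2 ship[1->2]=2 ship[0->1]=2 prod=4 -> [20 3 2]
Step 9: demand=5,sold=2 ship[1->2]=2 ship[0->1]=2 prod=4 -> [22 3 2]
Step 10: demand=5,sold=2 ship[1->2]=2 ship[0->1]=2 prod=4 -> [24 3 2]
Step 11: demand=5,sold=2 ship[1->2]=2 ship[0->1]=2 prod=4 -> [26 3 2]
Step 12: demand=5,sold=2 ship[1->2]=2 ship[0->1]=2 prod=4 -> [28 3 2]
First stockout at step 4

4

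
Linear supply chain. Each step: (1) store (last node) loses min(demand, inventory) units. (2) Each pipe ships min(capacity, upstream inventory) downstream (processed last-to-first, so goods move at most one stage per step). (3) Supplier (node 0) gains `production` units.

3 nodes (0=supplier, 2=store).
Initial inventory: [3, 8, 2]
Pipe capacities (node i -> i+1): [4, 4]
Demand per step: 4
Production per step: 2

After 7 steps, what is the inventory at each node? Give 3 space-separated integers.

Step 1: demand=4,sold=2 ship[1->2]=4 ship[0->1]=3 prod=2 -> inv=[2 7 4]
Step 2: demand=4,sold=4 ship[1->2]=4 ship[0->1]=2 prod=2 -> inv=[2 5 4]
Step 3: demand=4,sold=4 ship[1->2]=4 ship[0->1]=2 prod=2 -> inv=[2 3 4]
Step 4: demand=4,sold=4 ship[1->2]=3 ship[0->1]=2 prod=2 -> inv=[2 2 3]
Step 5: demand=4,sold=3 ship[1->2]=2 ship[0->1]=2 prod=2 -> inv=[2 2 2]
Step 6: demand=4,sold=2 ship[1->2]=2 ship[0->1]=2 prod=2 -> inv=[2 2 2]
Step 7: demand=4,sold=2 ship[1->2]=2 ship[0->1]=2 prod=2 -> inv=[2 2 2]

2 2 2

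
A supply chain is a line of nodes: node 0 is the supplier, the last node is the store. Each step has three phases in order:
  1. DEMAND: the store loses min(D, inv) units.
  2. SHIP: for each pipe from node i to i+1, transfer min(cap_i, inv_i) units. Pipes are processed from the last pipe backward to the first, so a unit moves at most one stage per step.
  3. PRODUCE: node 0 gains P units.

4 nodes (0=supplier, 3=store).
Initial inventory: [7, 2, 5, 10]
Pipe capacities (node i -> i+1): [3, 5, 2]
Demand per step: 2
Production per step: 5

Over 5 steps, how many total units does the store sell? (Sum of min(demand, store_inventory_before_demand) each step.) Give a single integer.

Step 1: sold=2 (running total=2) -> [9 3 5 10]
Step 2: sold=2 (running total=4) -> [11 3 6 10]
Step 3: sold=2 (running total=6) -> [13 3 7 10]
Step 4: sold=2 (running total=8) -> [15 3 8 10]
Step 5: sold=2 (running total=10) -> [17 3 9 10]

Answer: 10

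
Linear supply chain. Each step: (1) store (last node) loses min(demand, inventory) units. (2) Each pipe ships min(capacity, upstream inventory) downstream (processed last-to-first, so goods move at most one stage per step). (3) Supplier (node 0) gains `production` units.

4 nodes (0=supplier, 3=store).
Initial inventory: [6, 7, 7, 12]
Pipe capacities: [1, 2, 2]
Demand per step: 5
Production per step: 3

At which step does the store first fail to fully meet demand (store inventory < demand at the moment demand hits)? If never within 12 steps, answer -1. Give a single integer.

Step 1: demand=5,sold=5 ship[2->3]=2 ship[1->2]=2 ship[0->1]=1 prod=3 -> [8 6 7 9]
Step 2: demand=5,sold=5 ship[2->3]=2 ship[1->2]=2 ship[0->1]=1 prod=3 -> [10 5 7 6]
Step 3: demand=5,sold=5 ship[2->3]=2 ship[1->2]=2 ship[0->1]=1 prod=3 -> [12 4 7 3]
Step 4: demand=5,sold=3 ship[2->3]=2 ship[1->2]=2 ship[0->1]=1 prod=3 -> [14 3 7 2]
Step 5: demand=5,sold=2 ship[2->3]=2 ship[1->2]=2 ship[0->1]=1 prod=3 -> [16 2 7 2]
Step 6: demand=5,sold=2 ship[2->3]=2 ship[1->2]=2 ship[0->1]=1 prod=3 -> [18 1 7 2]
Step 7: demand=5,sold=2 ship[2->3]=2 ship[1->2]=1 ship[0->1]=1 prod=3 -> [20 1 6 2]
Step 8: demand=5,sold=2 ship[2->3]=2 ship[1->2]=1 ship[0->1]=1 prod=3 -> [22 1 5 2]
Step 9: demand=5,sold=2 ship[2->3]=2 ship[1->2]=1 ship[0->1]=1 prod=3 -> [24 1 4 2]
Step 10: demand=5,sold=2 ship[2->3]=2 ship[1->2]=1 ship[0->1]=1 prod=3 -> [26 1 3 2]
Step 11: demand=5,sold=2 ship[2->3]=2 ship[1->2]=1 ship[0->1]=1 prod=3 -> [28 1 2 2]
Step 12: demand=5,sold=2 ship[2->3]=2 ship[1->2]=1 ship[0->1]=1 prod=3 -> [30 1 1 2]
First stockout at step 4

4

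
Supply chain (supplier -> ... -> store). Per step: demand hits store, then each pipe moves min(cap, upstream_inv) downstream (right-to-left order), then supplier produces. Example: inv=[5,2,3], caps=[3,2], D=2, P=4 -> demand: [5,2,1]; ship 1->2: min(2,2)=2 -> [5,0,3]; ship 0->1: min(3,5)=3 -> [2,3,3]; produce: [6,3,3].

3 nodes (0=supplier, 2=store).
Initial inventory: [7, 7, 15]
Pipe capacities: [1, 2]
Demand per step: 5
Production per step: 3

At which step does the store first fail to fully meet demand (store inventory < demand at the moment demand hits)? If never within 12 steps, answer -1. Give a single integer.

Step 1: demand=5,sold=5 ship[1->2]=2 ship[0->1]=1 prod=3 -> [9 6 12]
Step 2: demand=5,sold=5 ship[1->2]=2 ship[0->1]=1 prod=3 -> [11 5 9]
Step 3: demand=5,sold=5 ship[1->2]=2 ship[0->1]=1 prod=3 -> [13 4 6]
Step 4: demand=5,sold=5 ship[1->2]=2 ship[0->1]=1 prod=3 -> [15 3 3]
Step 5: demand=5,sold=3 ship[1->2]=2 ship[0->1]=1 prod=3 -> [17 2 2]
Step 6: demand=5,sold=2 ship[1->2]=2 ship[0->1]=1 prod=3 -> [19 1 2]
Step 7: demand=5,sold=2 ship[1->2]=1 ship[0->1]=1 prod=3 -> [21 1 1]
Step 8: demand=5,sold=1 ship[1->2]=1 ship[0->1]=1 prod=3 -> [23 1 1]
Step 9: demand=5,sold=1 ship[1->2]=1 ship[0->1]=1 prod=3 -> [25 1 1]
Step 10: demand=5,sold=1 ship[1->2]=1 ship[0->1]=1 prod=3 -> [27 1 1]
Step 11: demand=5,sold=1 ship[1->2]=1 ship[0->1]=1 prod=3 -> [29 1 1]
Step 12: demand=5,sold=1 ship[1->2]=1 ship[0->1]=1 prod=3 -> [31 1 1]
First stockout at step 5

5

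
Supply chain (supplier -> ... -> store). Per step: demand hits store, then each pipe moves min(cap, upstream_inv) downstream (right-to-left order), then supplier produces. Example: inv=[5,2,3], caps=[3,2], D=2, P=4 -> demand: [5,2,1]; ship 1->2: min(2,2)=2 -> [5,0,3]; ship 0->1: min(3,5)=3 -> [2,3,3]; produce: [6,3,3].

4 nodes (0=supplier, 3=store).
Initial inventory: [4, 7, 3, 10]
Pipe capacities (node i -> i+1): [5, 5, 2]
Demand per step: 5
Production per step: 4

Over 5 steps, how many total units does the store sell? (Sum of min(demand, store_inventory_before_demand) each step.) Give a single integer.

Step 1: sold=5 (running total=5) -> [4 6 6 7]
Step 2: sold=5 (running total=10) -> [4 5 9 4]
Step 3: sold=4 (running total=14) -> [4 4 12 2]
Step 4: sold=2 (running total=16) -> [4 4 14 2]
Step 5: sold=2 (running total=18) -> [4 4 16 2]

Answer: 18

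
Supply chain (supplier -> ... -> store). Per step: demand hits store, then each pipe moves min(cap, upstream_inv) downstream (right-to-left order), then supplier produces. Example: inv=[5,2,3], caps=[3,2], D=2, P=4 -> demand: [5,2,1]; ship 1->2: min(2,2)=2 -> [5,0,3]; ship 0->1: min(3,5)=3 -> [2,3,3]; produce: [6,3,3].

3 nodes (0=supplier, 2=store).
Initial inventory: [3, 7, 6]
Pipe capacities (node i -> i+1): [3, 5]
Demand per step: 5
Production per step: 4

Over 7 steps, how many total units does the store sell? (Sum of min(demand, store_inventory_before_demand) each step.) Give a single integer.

Answer: 28

Derivation:
Step 1: sold=5 (running total=5) -> [4 5 6]
Step 2: sold=5 (running total=10) -> [5 3 6]
Step 3: sold=5 (running total=15) -> [6 3 4]
Step 4: sold=4 (running total=19) -> [7 3 3]
Step 5: sold=3 (running total=22) -> [8 3 3]
Step 6: sold=3 (running total=25) -> [9 3 3]
Step 7: sold=3 (running total=28) -> [10 3 3]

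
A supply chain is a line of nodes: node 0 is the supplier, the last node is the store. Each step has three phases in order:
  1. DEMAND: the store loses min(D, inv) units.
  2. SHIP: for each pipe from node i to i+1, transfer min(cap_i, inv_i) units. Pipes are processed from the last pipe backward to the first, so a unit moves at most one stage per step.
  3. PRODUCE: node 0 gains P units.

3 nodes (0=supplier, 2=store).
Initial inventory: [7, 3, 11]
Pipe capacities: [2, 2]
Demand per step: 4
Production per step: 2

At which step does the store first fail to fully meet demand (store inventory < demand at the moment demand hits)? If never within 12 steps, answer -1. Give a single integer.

Step 1: demand=4,sold=4 ship[1->2]=2 ship[0->1]=2 prod=2 -> [7 3 9]
Step 2: demand=4,sold=4 ship[1->2]=2 ship[0->1]=2 prod=2 -> [7 3 7]
Step 3: demand=4,sold=4 ship[1->2]=2 ship[0->1]=2 prod=2 -> [7 3 5]
Step 4: demand=4,sold=4 ship[1->2]=2 ship[0->1]=2 prod=2 -> [7 3 3]
Step 5: demand=4,sold=3 ship[1->2]=2 ship[0->1]=2 prod=2 -> [7 3 2]
Step 6: demand=4,sold=2 ship[1->2]=2 ship[0->1]=2 prod=2 -> [7 3 2]
Step 7: demand=4,sold=2 ship[1->2]=2 ship[0->1]=2 prod=2 -> [7 3 2]
Step 8: demand=4,sold=2 ship[1->2]=2 ship[0->1]=2 prod=2 -> [7 3 2]
Step 9: demand=4,sold=2 ship[1->2]=2 ship[0->1]=2 prod=2 -> [7 3 2]
Step 10: demand=4,sold=2 ship[1->2]=2 ship[0->1]=2 prod=2 -> [7 3 2]
Step 11: demand=4,sold=2 ship[1->2]=2 ship[0->1]=2 prod=2 -> [7 3 2]
Step 12: demand=4,sold=2 ship[1->2]=2 ship[0->1]=2 prod=2 -> [7 3 2]
First stockout at step 5

5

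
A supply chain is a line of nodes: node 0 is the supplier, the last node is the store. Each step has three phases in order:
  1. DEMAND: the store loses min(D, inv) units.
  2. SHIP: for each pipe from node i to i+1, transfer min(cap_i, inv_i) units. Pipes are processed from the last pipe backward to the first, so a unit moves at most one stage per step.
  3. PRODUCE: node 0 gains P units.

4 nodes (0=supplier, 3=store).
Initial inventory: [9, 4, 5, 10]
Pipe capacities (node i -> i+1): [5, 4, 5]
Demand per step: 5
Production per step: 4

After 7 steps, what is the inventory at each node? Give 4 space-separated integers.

Step 1: demand=5,sold=5 ship[2->3]=5 ship[1->2]=4 ship[0->1]=5 prod=4 -> inv=[8 5 4 10]
Step 2: demand=5,sold=5 ship[2->3]=4 ship[1->2]=4 ship[0->1]=5 prod=4 -> inv=[7 6 4 9]
Step 3: demand=5,sold=5 ship[2->3]=4 ship[1->2]=4 ship[0->1]=5 prod=4 -> inv=[6 7 4 8]
Step 4: demand=5,sold=5 ship[2->3]=4 ship[1->2]=4 ship[0->1]=5 prod=4 -> inv=[5 8 4 7]
Step 5: demand=5,sold=5 ship[2->3]=4 ship[1->2]=4 ship[0->1]=5 prod=4 -> inv=[4 9 4 6]
Step 6: demand=5,sold=5 ship[2->3]=4 ship[1->2]=4 ship[0->1]=4 prod=4 -> inv=[4 9 4 5]
Step 7: demand=5,sold=5 ship[2->3]=4 ship[1->2]=4 ship[0->1]=4 prod=4 -> inv=[4 9 4 4]

4 9 4 4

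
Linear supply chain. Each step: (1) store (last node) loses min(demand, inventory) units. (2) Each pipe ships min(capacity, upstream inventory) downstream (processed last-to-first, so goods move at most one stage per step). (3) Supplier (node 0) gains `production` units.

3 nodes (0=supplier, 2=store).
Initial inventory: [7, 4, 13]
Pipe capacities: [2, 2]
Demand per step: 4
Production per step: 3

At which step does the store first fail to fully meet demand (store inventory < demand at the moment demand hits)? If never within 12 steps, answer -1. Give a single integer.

Step 1: demand=4,sold=4 ship[1->2]=2 ship[0->1]=2 prod=3 -> [8 4 11]
Step 2: demand=4,sold=4 ship[1->2]=2 ship[0->1]=2 prod=3 -> [9 4 9]
Step 3: demand=4,sold=4 ship[1->2]=2 ship[0->1]=2 prod=3 -> [10 4 7]
Step 4: demand=4,sold=4 ship[1->2]=2 ship[0->1]=2 prod=3 -> [11 4 5]
Step 5: demand=4,sold=4 ship[1->2]=2 ship[0->1]=2 prod=3 -> [12 4 3]
Step 6: demand=4,sold=3 ship[1->2]=2 ship[0->1]=2 prod=3 -> [13 4 2]
Step 7: demand=4,sold=2 ship[1->2]=2 ship[0->1]=2 prod=3 -> [14 4 2]
Step 8: demand=4,sold=2 ship[1->2]=2 ship[0->1]=2 prod=3 -> [15 4 2]
Step 9: demand=4,sold=2 ship[1->2]=2 ship[0->1]=2 prod=3 -> [16 4 2]
Step 10: demand=4,sold=2 ship[1->2]=2 ship[0->1]=2 prod=3 -> [17 4 2]
Step 11: demand=4,sold=2 ship[1->2]=2 ship[0->1]=2 prod=3 -> [18 4 2]
Step 12: demand=4,sold=2 ship[1->2]=2 ship[0->1]=2 prod=3 -> [19 4 2]
First stockout at step 6

6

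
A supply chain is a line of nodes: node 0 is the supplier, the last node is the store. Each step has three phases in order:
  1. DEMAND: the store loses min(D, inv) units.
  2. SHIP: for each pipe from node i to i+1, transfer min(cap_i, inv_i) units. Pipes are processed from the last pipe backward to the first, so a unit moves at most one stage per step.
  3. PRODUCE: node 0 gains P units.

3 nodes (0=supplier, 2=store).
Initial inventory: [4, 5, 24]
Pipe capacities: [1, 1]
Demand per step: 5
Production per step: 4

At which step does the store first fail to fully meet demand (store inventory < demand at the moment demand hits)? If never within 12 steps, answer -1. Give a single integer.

Step 1: demand=5,sold=5 ship[1->2]=1 ship[0->1]=1 prod=4 -> [7 5 20]
Step 2: demand=5,sold=5 ship[1->2]=1 ship[0->1]=1 prod=4 -> [10 5 16]
Step 3: demand=5,sold=5 ship[1->2]=1 ship[0->1]=1 prod=4 -> [13 5 12]
Step 4: demand=5,sold=5 ship[1->2]=1 ship[0->1]=1 prod=4 -> [16 5 8]
Step 5: demand=5,sold=5 ship[1->2]=1 ship[0->1]=1 prod=4 -> [19 5 4]
Step 6: demand=5,sold=4 ship[1->2]=1 ship[0->1]=1 prod=4 -> [22 5 1]
Step 7: demand=5,sold=1 ship[1->2]=1 ship[0->1]=1 prod=4 -> [25 5 1]
Step 8: demand=5,sold=1 ship[1->2]=1 ship[0->1]=1 prod=4 -> [28 5 1]
Step 9: demand=5,sold=1 ship[1->2]=1 ship[0->1]=1 prod=4 -> [31 5 1]
Step 10: demand=5,sold=1 ship[1->2]=1 ship[0->1]=1 prod=4 -> [34 5 1]
Step 11: demand=5,sold=1 ship[1->2]=1 ship[0->1]=1 prod=4 -> [37 5 1]
Step 12: demand=5,sold=1 ship[1->2]=1 ship[0->1]=1 prod=4 -> [40 5 1]
First stockout at step 6

6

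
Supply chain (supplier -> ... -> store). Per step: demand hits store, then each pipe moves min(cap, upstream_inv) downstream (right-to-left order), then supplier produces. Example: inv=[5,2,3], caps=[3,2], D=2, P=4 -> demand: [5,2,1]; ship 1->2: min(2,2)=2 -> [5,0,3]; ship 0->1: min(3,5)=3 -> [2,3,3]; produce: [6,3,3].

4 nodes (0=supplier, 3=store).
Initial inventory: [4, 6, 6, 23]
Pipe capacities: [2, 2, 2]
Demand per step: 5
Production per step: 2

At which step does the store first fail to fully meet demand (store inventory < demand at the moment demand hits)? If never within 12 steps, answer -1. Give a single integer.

Step 1: demand=5,sold=5 ship[2->3]=2 ship[1->2]=2 ship[0->1]=2 prod=2 -> [4 6 6 20]
Step 2: demand=5,sold=5 ship[2->3]=2 ship[1->2]=2 ship[0->1]=2 prod=2 -> [4 6 6 17]
Step 3: demand=5,sold=5 ship[2->3]=2 ship[1->2]=2 ship[0->1]=2 prod=2 -> [4 6 6 14]
Step 4: demand=5,sold=5 ship[2->3]=2 ship[1->2]=2 ship[0->1]=2 prod=2 -> [4 6 6 11]
Step 5: demand=5,sold=5 ship[2->3]=2 ship[1->2]=2 ship[0->1]=2 prod=2 -> [4 6 6 8]
Step 6: demand=5,sold=5 ship[2->3]=2 ship[1->2]=2 ship[0->1]=2 prod=2 -> [4 6 6 5]
Step 7: demand=5,sold=5 ship[2->3]=2 ship[1->2]=2 ship[0->1]=2 prod=2 -> [4 6 6 2]
Step 8: demand=5,sold=2 ship[2->3]=2 ship[1->2]=2 ship[0->1]=2 prod=2 -> [4 6 6 2]
Step 9: demand=5,sold=2 ship[2->3]=2 ship[1->2]=2 ship[0->1]=2 prod=2 -> [4 6 6 2]
Step 10: demand=5,sold=2 ship[2->3]=2 ship[1->2]=2 ship[0->1]=2 prod=2 -> [4 6 6 2]
Step 11: demand=5,sold=2 ship[2->3]=2 ship[1->2]=2 ship[0->1]=2 prod=2 -> [4 6 6 2]
Step 12: demand=5,sold=2 ship[2->3]=2 ship[1->2]=2 ship[0->1]=2 prod=2 -> [4 6 6 2]
First stockout at step 8

8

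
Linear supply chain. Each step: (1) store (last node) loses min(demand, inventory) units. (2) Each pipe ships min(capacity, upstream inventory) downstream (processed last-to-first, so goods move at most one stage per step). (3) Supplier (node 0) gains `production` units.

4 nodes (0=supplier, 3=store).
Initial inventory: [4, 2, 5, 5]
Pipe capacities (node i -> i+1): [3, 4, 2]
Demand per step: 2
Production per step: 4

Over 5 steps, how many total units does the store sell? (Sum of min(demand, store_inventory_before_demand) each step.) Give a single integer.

Answer: 10

Derivation:
Step 1: sold=2 (running total=2) -> [5 3 5 5]
Step 2: sold=2 (running total=4) -> [6 3 6 5]
Step 3: sold=2 (running total=6) -> [7 3 7 5]
Step 4: sold=2 (running total=8) -> [8 3 8 5]
Step 5: sold=2 (running total=10) -> [9 3 9 5]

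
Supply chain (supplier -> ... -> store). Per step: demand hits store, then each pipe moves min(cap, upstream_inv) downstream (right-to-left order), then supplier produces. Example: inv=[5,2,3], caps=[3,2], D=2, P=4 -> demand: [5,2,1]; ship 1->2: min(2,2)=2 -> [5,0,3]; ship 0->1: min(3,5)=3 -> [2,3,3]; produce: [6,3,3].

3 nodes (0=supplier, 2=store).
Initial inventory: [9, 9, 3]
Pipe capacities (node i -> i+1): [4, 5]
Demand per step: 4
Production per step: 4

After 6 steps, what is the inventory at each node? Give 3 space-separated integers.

Step 1: demand=4,sold=3 ship[1->2]=5 ship[0->1]=4 prod=4 -> inv=[9 8 5]
Step 2: demand=4,sold=4 ship[1->2]=5 ship[0->1]=4 prod=4 -> inv=[9 7 6]
Step 3: demand=4,sold=4 ship[1->2]=5 ship[0->1]=4 prod=4 -> inv=[9 6 7]
Step 4: demand=4,sold=4 ship[1->2]=5 ship[0->1]=4 prod=4 -> inv=[9 5 8]
Step 5: demand=4,sold=4 ship[1->2]=5 ship[0->1]=4 prod=4 -> inv=[9 4 9]
Step 6: demand=4,sold=4 ship[1->2]=4 ship[0->1]=4 prod=4 -> inv=[9 4 9]

9 4 9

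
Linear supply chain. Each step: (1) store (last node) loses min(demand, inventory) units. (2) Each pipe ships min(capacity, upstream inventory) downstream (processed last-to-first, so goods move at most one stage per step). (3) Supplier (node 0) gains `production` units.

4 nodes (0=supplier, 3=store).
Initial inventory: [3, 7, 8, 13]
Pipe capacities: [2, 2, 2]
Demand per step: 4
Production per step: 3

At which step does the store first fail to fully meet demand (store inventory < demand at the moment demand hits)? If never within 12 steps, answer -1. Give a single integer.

Step 1: demand=4,sold=4 ship[2->3]=2 ship[1->2]=2 ship[0->1]=2 prod=3 -> [4 7 8 11]
Step 2: demand=4,sold=4 ship[2->3]=2 ship[1->2]=2 ship[0->1]=2 prod=3 -> [5 7 8 9]
Step 3: demand=4,sold=4 ship[2->3]=2 ship[1->2]=2 ship[0->1]=2 prod=3 -> [6 7 8 7]
Step 4: demand=4,sold=4 ship[2->3]=2 ship[1->2]=2 ship[0->1]=2 prod=3 -> [7 7 8 5]
Step 5: demand=4,sold=4 ship[2->3]=2 ship[1->2]=2 ship[0->1]=2 prod=3 -> [8 7 8 3]
Step 6: demand=4,sold=3 ship[2->3]=2 ship[1->2]=2 ship[0->1]=2 prod=3 -> [9 7 8 2]
Step 7: demand=4,sold=2 ship[2->3]=2 ship[1->2]=2 ship[0->1]=2 prod=3 -> [10 7 8 2]
Step 8: demand=4,sold=2 ship[2->3]=2 ship[1->2]=2 ship[0->1]=2 prod=3 -> [11 7 8 2]
Step 9: demand=4,sold=2 ship[2->3]=2 ship[1->2]=2 ship[0->1]=2 prod=3 -> [12 7 8 2]
Step 10: demand=4,sold=2 ship[2->3]=2 ship[1->2]=2 ship[0->1]=2 prod=3 -> [13 7 8 2]
Step 11: demand=4,sold=2 ship[2->3]=2 ship[1->2]=2 ship[0->1]=2 prod=3 -> [14 7 8 2]
Step 12: demand=4,sold=2 ship[2->3]=2 ship[1->2]=2 ship[0->1]=2 prod=3 -> [15 7 8 2]
First stockout at step 6

6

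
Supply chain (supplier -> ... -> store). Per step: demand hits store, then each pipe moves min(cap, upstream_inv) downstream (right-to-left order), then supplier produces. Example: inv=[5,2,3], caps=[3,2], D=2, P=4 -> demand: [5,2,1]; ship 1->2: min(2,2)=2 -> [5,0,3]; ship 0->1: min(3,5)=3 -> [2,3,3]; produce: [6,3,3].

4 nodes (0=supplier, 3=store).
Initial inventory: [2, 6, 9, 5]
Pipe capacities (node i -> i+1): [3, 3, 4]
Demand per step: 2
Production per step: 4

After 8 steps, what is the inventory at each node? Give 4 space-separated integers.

Step 1: demand=2,sold=2 ship[2->3]=4 ship[1->2]=3 ship[0->1]=2 prod=4 -> inv=[4 5 8 7]
Step 2: demand=2,sold=2 ship[2->3]=4 ship[1->2]=3 ship[0->1]=3 prod=4 -> inv=[5 5 7 9]
Step 3: demand=2,sold=2 ship[2->3]=4 ship[1->2]=3 ship[0->1]=3 prod=4 -> inv=[6 5 6 11]
Step 4: demand=2,sold=2 ship[2->3]=4 ship[1->2]=3 ship[0->1]=3 prod=4 -> inv=[7 5 5 13]
Step 5: demand=2,sold=2 ship[2->3]=4 ship[1->2]=3 ship[0->1]=3 prod=4 -> inv=[8 5 4 15]
Step 6: demand=2,sold=2 ship[2->3]=4 ship[1->2]=3 ship[0->1]=3 prod=4 -> inv=[9 5 3 17]
Step 7: demand=2,sold=2 ship[2->3]=3 ship[1->2]=3 ship[0->1]=3 prod=4 -> inv=[10 5 3 18]
Step 8: demand=2,sold=2 ship[2->3]=3 ship[1->2]=3 ship[0->1]=3 prod=4 -> inv=[11 5 3 19]

11 5 3 19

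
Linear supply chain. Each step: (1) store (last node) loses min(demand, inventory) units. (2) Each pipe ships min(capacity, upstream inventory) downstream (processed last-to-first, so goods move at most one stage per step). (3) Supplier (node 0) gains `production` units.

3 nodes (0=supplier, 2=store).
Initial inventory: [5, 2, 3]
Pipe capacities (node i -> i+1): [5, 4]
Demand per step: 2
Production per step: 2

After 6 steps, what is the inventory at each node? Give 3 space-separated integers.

Step 1: demand=2,sold=2 ship[1->2]=2 ship[0->1]=5 prod=2 -> inv=[2 5 3]
Step 2: demand=2,sold=2 ship[1->2]=4 ship[0->1]=2 prod=2 -> inv=[2 3 5]
Step 3: demand=2,sold=2 ship[1->2]=3 ship[0->1]=2 prod=2 -> inv=[2 2 6]
Step 4: demand=2,sold=2 ship[1->2]=2 ship[0->1]=2 prod=2 -> inv=[2 2 6]
Step 5: demand=2,sold=2 ship[1->2]=2 ship[0->1]=2 prod=2 -> inv=[2 2 6]
Step 6: demand=2,sold=2 ship[1->2]=2 ship[0->1]=2 prod=2 -> inv=[2 2 6]

2 2 6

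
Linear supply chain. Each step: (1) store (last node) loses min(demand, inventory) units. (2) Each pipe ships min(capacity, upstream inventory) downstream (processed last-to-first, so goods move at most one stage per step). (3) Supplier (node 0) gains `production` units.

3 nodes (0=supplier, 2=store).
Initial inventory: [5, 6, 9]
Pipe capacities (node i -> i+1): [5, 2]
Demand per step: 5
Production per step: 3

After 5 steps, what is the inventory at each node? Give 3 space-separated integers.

Step 1: demand=5,sold=5 ship[1->2]=2 ship[0->1]=5 prod=3 -> inv=[3 9 6]
Step 2: demand=5,sold=5 ship[1->2]=2 ship[0->1]=3 prod=3 -> inv=[3 10 3]
Step 3: demand=5,sold=3 ship[1->2]=2 ship[0->1]=3 prod=3 -> inv=[3 11 2]
Step 4: demand=5,sold=2 ship[1->2]=2 ship[0->1]=3 prod=3 -> inv=[3 12 2]
Step 5: demand=5,sold=2 ship[1->2]=2 ship[0->1]=3 prod=3 -> inv=[3 13 2]

3 13 2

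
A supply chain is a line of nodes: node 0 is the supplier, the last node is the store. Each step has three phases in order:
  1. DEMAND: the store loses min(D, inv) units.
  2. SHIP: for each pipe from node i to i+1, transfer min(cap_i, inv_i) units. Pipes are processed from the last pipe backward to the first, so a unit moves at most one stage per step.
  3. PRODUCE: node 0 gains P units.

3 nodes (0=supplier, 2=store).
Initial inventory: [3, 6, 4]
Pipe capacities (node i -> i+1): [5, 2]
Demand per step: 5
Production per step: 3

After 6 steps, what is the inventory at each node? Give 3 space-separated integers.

Step 1: demand=5,sold=4 ship[1->2]=2 ship[0->1]=3 prod=3 -> inv=[3 7 2]
Step 2: demand=5,sold=2 ship[1->2]=2 ship[0->1]=3 prod=3 -> inv=[3 8 2]
Step 3: demand=5,sold=2 ship[1->2]=2 ship[0->1]=3 prod=3 -> inv=[3 9 2]
Step 4: demand=5,sold=2 ship[1->2]=2 ship[0->1]=3 prod=3 -> inv=[3 10 2]
Step 5: demand=5,sold=2 ship[1->2]=2 ship[0->1]=3 prod=3 -> inv=[3 11 2]
Step 6: demand=5,sold=2 ship[1->2]=2 ship[0->1]=3 prod=3 -> inv=[3 12 2]

3 12 2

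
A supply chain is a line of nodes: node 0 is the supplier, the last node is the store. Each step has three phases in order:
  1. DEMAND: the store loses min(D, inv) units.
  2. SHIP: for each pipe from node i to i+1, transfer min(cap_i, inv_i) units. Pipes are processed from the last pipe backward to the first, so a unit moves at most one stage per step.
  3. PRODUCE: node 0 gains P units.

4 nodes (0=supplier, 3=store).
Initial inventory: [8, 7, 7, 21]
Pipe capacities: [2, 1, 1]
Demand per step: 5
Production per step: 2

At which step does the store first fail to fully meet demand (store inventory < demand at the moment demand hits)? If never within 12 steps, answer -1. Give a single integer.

Step 1: demand=5,sold=5 ship[2->3]=1 ship[1->2]=1 ship[0->1]=2 prod=2 -> [8 8 7 17]
Step 2: demand=5,sold=5 ship[2->3]=1 ship[1->2]=1 ship[0->1]=2 prod=2 -> [8 9 7 13]
Step 3: demand=5,sold=5 ship[2->3]=1 ship[1->2]=1 ship[0->1]=2 prod=2 -> [8 10 7 9]
Step 4: demand=5,sold=5 ship[2->3]=1 ship[1->2]=1 ship[0->1]=2 prod=2 -> [8 11 7 5]
Step 5: demand=5,sold=5 ship[2->3]=1 ship[1->2]=1 ship[0->1]=2 prod=2 -> [8 12 7 1]
Step 6: demand=5,sold=1 ship[2->3]=1 ship[1->2]=1 ship[0->1]=2 prod=2 -> [8 13 7 1]
Step 7: demand=5,sold=1 ship[2->3]=1 ship[1->2]=1 ship[0->1]=2 prod=2 -> [8 14 7 1]
Step 8: demand=5,sold=1 ship[2->3]=1 ship[1->2]=1 ship[0->1]=2 prod=2 -> [8 15 7 1]
Step 9: demand=5,sold=1 ship[2->3]=1 ship[1->2]=1 ship[0->1]=2 prod=2 -> [8 16 7 1]
Step 10: demand=5,sold=1 ship[2->3]=1 ship[1->2]=1 ship[0->1]=2 prod=2 -> [8 17 7 1]
Step 11: demand=5,sold=1 ship[2->3]=1 ship[1->2]=1 ship[0->1]=2 prod=2 -> [8 18 7 1]
Step 12: demand=5,sold=1 ship[2->3]=1 ship[1->2]=1 ship[0->1]=2 prod=2 -> [8 19 7 1]
First stockout at step 6

6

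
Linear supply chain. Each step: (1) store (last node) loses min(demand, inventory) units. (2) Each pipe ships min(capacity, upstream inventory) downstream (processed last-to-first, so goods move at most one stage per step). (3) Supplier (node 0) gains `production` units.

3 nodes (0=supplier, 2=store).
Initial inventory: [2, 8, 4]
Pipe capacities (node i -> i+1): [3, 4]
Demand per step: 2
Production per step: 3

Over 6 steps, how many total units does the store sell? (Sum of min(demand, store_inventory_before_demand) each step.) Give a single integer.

Step 1: sold=2 (running total=2) -> [3 6 6]
Step 2: sold=2 (running total=4) -> [3 5 8]
Step 3: sold=2 (running total=6) -> [3 4 10]
Step 4: sold=2 (running total=8) -> [3 3 12]
Step 5: sold=2 (running total=10) -> [3 3 13]
Step 6: sold=2 (running total=12) -> [3 3 14]

Answer: 12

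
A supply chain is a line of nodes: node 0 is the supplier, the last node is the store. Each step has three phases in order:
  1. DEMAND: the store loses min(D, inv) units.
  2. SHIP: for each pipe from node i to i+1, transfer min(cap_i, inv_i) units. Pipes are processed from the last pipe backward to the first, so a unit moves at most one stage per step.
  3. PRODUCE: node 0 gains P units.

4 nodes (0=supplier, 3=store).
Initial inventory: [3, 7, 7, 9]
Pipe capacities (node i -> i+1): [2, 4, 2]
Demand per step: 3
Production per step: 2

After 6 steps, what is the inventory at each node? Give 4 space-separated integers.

Step 1: demand=3,sold=3 ship[2->3]=2 ship[1->2]=4 ship[0->1]=2 prod=2 -> inv=[3 5 9 8]
Step 2: demand=3,sold=3 ship[2->3]=2 ship[1->2]=4 ship[0->1]=2 prod=2 -> inv=[3 3 11 7]
Step 3: demand=3,sold=3 ship[2->3]=2 ship[1->2]=3 ship[0->1]=2 prod=2 -> inv=[3 2 12 6]
Step 4: demand=3,sold=3 ship[2->3]=2 ship[1->2]=2 ship[0->1]=2 prod=2 -> inv=[3 2 12 5]
Step 5: demand=3,sold=3 ship[2->3]=2 ship[1->2]=2 ship[0->1]=2 prod=2 -> inv=[3 2 12 4]
Step 6: demand=3,sold=3 ship[2->3]=2 ship[1->2]=2 ship[0->1]=2 prod=2 -> inv=[3 2 12 3]

3 2 12 3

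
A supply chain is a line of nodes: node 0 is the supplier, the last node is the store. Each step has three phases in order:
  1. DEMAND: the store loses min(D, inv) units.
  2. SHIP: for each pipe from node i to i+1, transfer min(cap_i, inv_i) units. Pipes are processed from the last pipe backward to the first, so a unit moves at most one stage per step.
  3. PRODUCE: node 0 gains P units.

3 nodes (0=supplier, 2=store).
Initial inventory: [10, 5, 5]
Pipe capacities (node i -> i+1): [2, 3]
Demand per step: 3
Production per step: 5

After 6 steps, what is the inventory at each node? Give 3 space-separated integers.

Step 1: demand=3,sold=3 ship[1->2]=3 ship[0->1]=2 prod=5 -> inv=[13 4 5]
Step 2: demand=3,sold=3 ship[1->2]=3 ship[0->1]=2 prod=5 -> inv=[16 3 5]
Step 3: demand=3,sold=3 ship[1->2]=3 ship[0->1]=2 prod=5 -> inv=[19 2 5]
Step 4: demand=3,sold=3 ship[1->2]=2 ship[0->1]=2 prod=5 -> inv=[22 2 4]
Step 5: demand=3,sold=3 ship[1->2]=2 ship[0->1]=2 prod=5 -> inv=[25 2 3]
Step 6: demand=3,sold=3 ship[1->2]=2 ship[0->1]=2 prod=5 -> inv=[28 2 2]

28 2 2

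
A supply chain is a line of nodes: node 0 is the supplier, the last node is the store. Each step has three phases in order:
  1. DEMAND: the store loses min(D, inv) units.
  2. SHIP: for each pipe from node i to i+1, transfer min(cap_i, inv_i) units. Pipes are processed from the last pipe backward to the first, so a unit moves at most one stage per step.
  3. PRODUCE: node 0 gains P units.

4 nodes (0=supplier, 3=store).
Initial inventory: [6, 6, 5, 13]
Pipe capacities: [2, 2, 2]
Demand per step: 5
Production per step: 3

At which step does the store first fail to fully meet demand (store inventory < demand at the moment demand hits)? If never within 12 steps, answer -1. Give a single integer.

Step 1: demand=5,sold=5 ship[2->3]=2 ship[1->2]=2 ship[0->1]=2 prod=3 -> [7 6 5 10]
Step 2: demand=5,sold=5 ship[2->3]=2 ship[1->2]=2 ship[0->1]=2 prod=3 -> [8 6 5 7]
Step 3: demand=5,sold=5 ship[2->3]=2 ship[1->2]=2 ship[0->1]=2 prod=3 -> [9 6 5 4]
Step 4: demand=5,sold=4 ship[2->3]=2 ship[1->2]=2 ship[0->1]=2 prod=3 -> [10 6 5 2]
Step 5: demand=5,sold=2 ship[2->3]=2 ship[1->2]=2 ship[0->1]=2 prod=3 -> [11 6 5 2]
Step 6: demand=5,sold=2 ship[2->3]=2 ship[1->2]=2 ship[0->1]=2 prod=3 -> [12 6 5 2]
Step 7: demand=5,sold=2 ship[2->3]=2 ship[1->2]=2 ship[0->1]=2 prod=3 -> [13 6 5 2]
Step 8: demand=5,sold=2 ship[2->3]=2 ship[1->2]=2 ship[0->1]=2 prod=3 -> [14 6 5 2]
Step 9: demand=5,sold=2 ship[2->3]=2 ship[1->2]=2 ship[0->1]=2 prod=3 -> [15 6 5 2]
Step 10: demand=5,sold=2 ship[2->3]=2 ship[1->2]=2 ship[0->1]=2 prod=3 -> [16 6 5 2]
Step 11: demand=5,sold=2 ship[2->3]=2 ship[1->2]=2 ship[0->1]=2 prod=3 -> [17 6 5 2]
Step 12: demand=5,sold=2 ship[2->3]=2 ship[1->2]=2 ship[0->1]=2 prod=3 -> [18 6 5 2]
First stockout at step 4

4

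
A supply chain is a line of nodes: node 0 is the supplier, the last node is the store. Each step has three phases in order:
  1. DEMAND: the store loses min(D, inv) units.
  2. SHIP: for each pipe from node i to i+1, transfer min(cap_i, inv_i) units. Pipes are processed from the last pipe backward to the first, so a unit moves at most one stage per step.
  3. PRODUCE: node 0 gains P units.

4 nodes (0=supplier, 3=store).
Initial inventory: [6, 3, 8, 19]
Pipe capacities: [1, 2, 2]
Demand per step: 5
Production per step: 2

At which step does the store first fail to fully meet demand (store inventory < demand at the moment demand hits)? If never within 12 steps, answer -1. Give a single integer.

Step 1: demand=5,sold=5 ship[2->3]=2 ship[1->2]=2 ship[0->1]=1 prod=2 -> [7 2 8 16]
Step 2: demand=5,sold=5 ship[2->3]=2 ship[1->2]=2 ship[0->1]=1 prod=2 -> [8 1 8 13]
Step 3: demand=5,sold=5 ship[2->3]=2 ship[1->2]=1 ship[0->1]=1 prod=2 -> [9 1 7 10]
Step 4: demand=5,sold=5 ship[2->3]=2 ship[1->2]=1 ship[0->1]=1 prod=2 -> [10 1 6 7]
Step 5: demand=5,sold=5 ship[2->3]=2 ship[1->2]=1 ship[0->1]=1 prod=2 -> [11 1 5 4]
Step 6: demand=5,sold=4 ship[2->3]=2 ship[1->2]=1 ship[0->1]=1 prod=2 -> [12 1 4 2]
Step 7: demand=5,sold=2 ship[2->3]=2 ship[1->2]=1 ship[0->1]=1 prod=2 -> [13 1 3 2]
Step 8: demand=5,sold=2 ship[2->3]=2 ship[1->2]=1 ship[0->1]=1 prod=2 -> [14 1 2 2]
Step 9: demand=5,sold=2 ship[2->3]=2 ship[1->2]=1 ship[0->1]=1 prod=2 -> [15 1 1 2]
Step 10: demand=5,sold=2 ship[2->3]=1 ship[1->2]=1 ship[0->1]=1 prod=2 -> [16 1 1 1]
Step 11: demand=5,sold=1 ship[2->3]=1 ship[1->2]=1 ship[0->1]=1 prod=2 -> [17 1 1 1]
Step 12: demand=5,sold=1 ship[2->3]=1 ship[1->2]=1 ship[0->1]=1 prod=2 -> [18 1 1 1]
First stockout at step 6

6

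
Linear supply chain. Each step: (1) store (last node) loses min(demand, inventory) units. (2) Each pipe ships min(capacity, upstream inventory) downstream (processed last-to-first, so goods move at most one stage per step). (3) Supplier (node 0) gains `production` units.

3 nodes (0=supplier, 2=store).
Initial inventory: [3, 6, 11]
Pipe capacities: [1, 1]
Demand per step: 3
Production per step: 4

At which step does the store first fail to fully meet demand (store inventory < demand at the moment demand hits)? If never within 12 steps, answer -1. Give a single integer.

Step 1: demand=3,sold=3 ship[1->2]=1 ship[0->1]=1 prod=4 -> [6 6 9]
Step 2: demand=3,sold=3 ship[1->2]=1 ship[0->1]=1 prod=4 -> [9 6 7]
Step 3: demand=3,sold=3 ship[1->2]=1 ship[0->1]=1 prod=4 -> [12 6 5]
Step 4: demand=3,sold=3 ship[1->2]=1 ship[0->1]=1 prod=4 -> [15 6 3]
Step 5: demand=3,sold=3 ship[1->2]=1 ship[0->1]=1 prod=4 -> [18 6 1]
Step 6: demand=3,sold=1 ship[1->2]=1 ship[0->1]=1 prod=4 -> [21 6 1]
Step 7: demand=3,sold=1 ship[1->2]=1 ship[0->1]=1 prod=4 -> [24 6 1]
Step 8: demand=3,sold=1 ship[1->2]=1 ship[0->1]=1 prod=4 -> [27 6 1]
Step 9: demand=3,sold=1 ship[1->2]=1 ship[0->1]=1 prod=4 -> [30 6 1]
Step 10: demand=3,sold=1 ship[1->2]=1 ship[0->1]=1 prod=4 -> [33 6 1]
Step 11: demand=3,sold=1 ship[1->2]=1 ship[0->1]=1 prod=4 -> [36 6 1]
Step 12: demand=3,sold=1 ship[1->2]=1 ship[0->1]=1 prod=4 -> [39 6 1]
First stockout at step 6

6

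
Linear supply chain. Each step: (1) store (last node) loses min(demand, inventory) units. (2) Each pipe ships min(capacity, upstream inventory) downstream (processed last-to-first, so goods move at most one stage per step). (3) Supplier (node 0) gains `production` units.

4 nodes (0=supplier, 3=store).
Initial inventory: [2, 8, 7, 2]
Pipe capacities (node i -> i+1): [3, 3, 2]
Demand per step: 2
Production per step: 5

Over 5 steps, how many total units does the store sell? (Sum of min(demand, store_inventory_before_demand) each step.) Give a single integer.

Answer: 10

Derivation:
Step 1: sold=2 (running total=2) -> [5 7 8 2]
Step 2: sold=2 (running total=4) -> [7 7 9 2]
Step 3: sold=2 (running total=6) -> [9 7 10 2]
Step 4: sold=2 (running total=8) -> [11 7 11 2]
Step 5: sold=2 (running total=10) -> [13 7 12 2]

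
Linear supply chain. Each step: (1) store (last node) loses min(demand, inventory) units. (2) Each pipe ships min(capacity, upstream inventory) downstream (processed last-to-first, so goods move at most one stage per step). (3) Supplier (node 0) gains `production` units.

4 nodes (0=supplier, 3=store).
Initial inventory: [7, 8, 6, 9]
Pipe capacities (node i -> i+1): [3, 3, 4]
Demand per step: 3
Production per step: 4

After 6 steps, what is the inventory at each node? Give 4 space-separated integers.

Step 1: demand=3,sold=3 ship[2->3]=4 ship[1->2]=3 ship[0->1]=3 prod=4 -> inv=[8 8 5 10]
Step 2: demand=3,sold=3 ship[2->3]=4 ship[1->2]=3 ship[0->1]=3 prod=4 -> inv=[9 8 4 11]
Step 3: demand=3,sold=3 ship[2->3]=4 ship[1->2]=3 ship[0->1]=3 prod=4 -> inv=[10 8 3 12]
Step 4: demand=3,sold=3 ship[2->3]=3 ship[1->2]=3 ship[0->1]=3 prod=4 -> inv=[11 8 3 12]
Step 5: demand=3,sold=3 ship[2->3]=3 ship[1->2]=3 ship[0->1]=3 prod=4 -> inv=[12 8 3 12]
Step 6: demand=3,sold=3 ship[2->3]=3 ship[1->2]=3 ship[0->1]=3 prod=4 -> inv=[13 8 3 12]

13 8 3 12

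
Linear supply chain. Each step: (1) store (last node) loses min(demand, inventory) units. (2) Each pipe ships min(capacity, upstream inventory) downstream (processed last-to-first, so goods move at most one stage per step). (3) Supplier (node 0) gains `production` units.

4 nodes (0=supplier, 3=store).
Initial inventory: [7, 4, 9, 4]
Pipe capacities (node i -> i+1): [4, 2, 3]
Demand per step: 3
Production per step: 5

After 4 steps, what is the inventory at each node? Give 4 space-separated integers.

Step 1: demand=3,sold=3 ship[2->3]=3 ship[1->2]=2 ship[0->1]=4 prod=5 -> inv=[8 6 8 4]
Step 2: demand=3,sold=3 ship[2->3]=3 ship[1->2]=2 ship[0->1]=4 prod=5 -> inv=[9 8 7 4]
Step 3: demand=3,sold=3 ship[2->3]=3 ship[1->2]=2 ship[0->1]=4 prod=5 -> inv=[10 10 6 4]
Step 4: demand=3,sold=3 ship[2->3]=3 ship[1->2]=2 ship[0->1]=4 prod=5 -> inv=[11 12 5 4]

11 12 5 4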